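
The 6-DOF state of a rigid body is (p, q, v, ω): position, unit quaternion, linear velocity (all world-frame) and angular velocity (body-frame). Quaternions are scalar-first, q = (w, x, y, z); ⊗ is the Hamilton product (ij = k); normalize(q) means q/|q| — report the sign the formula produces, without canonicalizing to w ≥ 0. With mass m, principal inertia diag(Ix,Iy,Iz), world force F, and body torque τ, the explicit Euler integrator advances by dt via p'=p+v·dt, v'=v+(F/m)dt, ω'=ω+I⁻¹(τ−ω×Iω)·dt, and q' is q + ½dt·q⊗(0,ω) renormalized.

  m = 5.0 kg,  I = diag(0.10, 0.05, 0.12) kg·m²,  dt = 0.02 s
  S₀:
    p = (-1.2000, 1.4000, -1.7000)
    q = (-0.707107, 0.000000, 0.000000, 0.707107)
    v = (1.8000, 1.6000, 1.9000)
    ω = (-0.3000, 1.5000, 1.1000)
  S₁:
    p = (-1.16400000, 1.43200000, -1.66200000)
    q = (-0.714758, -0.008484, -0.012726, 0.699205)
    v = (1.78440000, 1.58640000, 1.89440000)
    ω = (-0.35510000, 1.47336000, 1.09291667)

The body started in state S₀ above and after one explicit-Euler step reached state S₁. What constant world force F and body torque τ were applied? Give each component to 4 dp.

ω₁ − ω₀ = (-0.05510000, -0.02664000, -0.00708333)
gyro term ω₀×Iω₀ = (0.1155, 0.0066, 0.0225)
τ = I·(Δω/dt) + ω₀×(Iω₀) = (-0.1600, -0.0600, -0.0200)
velocity change Δv = (-0.01560000, -0.01360000, -0.00560000)
m·(v₁−v₀)/dt = (-3.9000, -3.4000, -1.4000)

F = (-3.9000, -3.4000, -1.4000)
τ = (-0.1600, -0.0600, -0.0200)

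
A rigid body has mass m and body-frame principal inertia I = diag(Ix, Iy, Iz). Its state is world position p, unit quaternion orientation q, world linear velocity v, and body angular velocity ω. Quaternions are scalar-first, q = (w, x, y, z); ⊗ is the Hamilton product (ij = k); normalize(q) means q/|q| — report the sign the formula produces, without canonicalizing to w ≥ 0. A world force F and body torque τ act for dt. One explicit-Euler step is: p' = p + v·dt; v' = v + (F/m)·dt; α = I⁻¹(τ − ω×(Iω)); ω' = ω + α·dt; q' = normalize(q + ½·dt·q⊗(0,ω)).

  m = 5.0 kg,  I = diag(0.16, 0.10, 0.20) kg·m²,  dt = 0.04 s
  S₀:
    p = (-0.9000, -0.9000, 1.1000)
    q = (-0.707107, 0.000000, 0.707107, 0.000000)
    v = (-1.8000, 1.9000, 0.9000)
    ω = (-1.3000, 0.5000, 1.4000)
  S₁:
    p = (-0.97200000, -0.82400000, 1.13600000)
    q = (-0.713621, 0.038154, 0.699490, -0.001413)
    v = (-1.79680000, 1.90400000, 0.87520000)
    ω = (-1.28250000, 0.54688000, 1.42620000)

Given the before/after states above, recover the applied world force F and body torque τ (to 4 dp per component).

F = (0.4000, 0.5000, -3.1000)
τ = (0.1400, 0.1900, 0.1700)

Δω = ω₁−ω₀ = (0.01750000, 0.04688000, 0.02620000)
I·α + gyro = (0.1400, 0.1900, 0.1700)
velocity change Δv = (0.00320000, 0.00400000, -0.02480000)
m·(v₁−v₀)/dt = (0.4000, 0.5000, -3.1000)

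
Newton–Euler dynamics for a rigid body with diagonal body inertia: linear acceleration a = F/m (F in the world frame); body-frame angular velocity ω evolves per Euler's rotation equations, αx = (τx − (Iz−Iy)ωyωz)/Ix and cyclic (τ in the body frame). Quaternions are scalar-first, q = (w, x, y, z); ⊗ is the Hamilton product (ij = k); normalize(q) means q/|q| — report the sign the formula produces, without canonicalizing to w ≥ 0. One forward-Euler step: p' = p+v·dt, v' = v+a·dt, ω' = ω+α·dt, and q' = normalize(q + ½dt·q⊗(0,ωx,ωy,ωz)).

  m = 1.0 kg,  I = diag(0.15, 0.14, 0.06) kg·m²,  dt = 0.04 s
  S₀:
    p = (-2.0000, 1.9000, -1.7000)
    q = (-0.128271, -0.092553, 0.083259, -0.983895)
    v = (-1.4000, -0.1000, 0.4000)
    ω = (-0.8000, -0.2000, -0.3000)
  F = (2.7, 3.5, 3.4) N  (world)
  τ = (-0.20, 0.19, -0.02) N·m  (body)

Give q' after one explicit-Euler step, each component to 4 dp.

q' = (-0.1353, -0.0949, 0.0989, -0.9813)

q⊗(0,ω) = (-0.3525591, -0.1191399, 0.7850043, 0.1235991)
q + ½dt·q⊗(0,ω), renormalized = (-0.1353, -0.0949, 0.0989, -0.9813)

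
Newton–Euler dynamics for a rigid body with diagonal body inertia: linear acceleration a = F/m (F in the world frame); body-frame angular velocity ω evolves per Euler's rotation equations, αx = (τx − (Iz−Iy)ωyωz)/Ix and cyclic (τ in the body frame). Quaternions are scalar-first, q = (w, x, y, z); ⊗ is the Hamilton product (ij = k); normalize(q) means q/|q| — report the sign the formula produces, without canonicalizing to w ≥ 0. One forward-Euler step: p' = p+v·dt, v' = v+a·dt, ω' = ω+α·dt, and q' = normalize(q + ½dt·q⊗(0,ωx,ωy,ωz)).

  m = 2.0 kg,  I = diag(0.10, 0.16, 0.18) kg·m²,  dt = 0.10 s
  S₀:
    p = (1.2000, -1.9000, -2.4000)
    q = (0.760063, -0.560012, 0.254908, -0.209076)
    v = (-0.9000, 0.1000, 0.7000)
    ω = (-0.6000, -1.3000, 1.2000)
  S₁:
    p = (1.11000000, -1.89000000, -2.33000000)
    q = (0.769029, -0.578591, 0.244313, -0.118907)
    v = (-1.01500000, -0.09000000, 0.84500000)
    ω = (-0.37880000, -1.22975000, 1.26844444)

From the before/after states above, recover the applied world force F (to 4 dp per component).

F = (-2.3000, -3.8000, 2.9000)

Δv = v₁−v₀ = (-0.11500000, -0.19000000, 0.14500000)
applied force F = (-2.3000, -3.8000, 2.9000)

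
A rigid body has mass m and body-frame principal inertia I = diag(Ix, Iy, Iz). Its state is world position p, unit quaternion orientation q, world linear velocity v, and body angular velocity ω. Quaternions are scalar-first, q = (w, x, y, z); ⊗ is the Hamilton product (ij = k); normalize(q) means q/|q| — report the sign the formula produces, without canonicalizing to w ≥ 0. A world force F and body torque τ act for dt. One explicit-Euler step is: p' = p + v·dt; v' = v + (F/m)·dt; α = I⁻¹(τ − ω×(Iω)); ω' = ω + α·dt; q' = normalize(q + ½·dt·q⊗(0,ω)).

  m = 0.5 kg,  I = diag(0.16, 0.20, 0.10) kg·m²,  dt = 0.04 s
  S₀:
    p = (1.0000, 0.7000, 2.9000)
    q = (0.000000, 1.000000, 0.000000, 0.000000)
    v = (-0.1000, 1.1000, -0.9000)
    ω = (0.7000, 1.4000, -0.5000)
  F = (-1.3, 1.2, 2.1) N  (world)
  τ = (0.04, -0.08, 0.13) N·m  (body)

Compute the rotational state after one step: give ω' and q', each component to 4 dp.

angular accel α = (-0.1875, -0.2950, 0.9080)
ω' = ω + α·dt = (0.6925, 1.3882, -0.4637)
q⊗(0,ω) = (-0.7000000, 0.0000000, 0.5000000, 1.4000000)
q' = normalize(q + ½dt·q⊗(0,ω)) = (-0.0140, 0.9995, 0.0100, 0.0280)

ω' = (0.6925, 1.3882, -0.4637)
q' = (-0.0140, 0.9995, 0.0100, 0.0280)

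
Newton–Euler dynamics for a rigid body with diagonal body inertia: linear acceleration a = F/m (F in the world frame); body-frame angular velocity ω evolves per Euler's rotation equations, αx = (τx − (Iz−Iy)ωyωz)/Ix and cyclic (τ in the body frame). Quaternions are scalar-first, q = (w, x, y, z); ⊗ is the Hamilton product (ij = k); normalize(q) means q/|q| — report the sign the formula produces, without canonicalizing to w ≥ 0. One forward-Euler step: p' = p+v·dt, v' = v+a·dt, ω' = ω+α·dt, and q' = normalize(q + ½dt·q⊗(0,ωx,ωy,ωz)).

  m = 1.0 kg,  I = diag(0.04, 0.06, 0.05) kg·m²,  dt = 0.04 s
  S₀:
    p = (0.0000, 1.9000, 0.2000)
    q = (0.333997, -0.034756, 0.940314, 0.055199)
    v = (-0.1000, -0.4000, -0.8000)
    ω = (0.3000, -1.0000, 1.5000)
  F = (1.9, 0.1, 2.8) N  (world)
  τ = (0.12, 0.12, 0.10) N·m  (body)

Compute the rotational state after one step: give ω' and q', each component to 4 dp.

ω×(Iω) gyroscopic = (0.0150, -0.0045, -0.0060)
angular accel α = (2.6250, 2.0750, 2.1200)
new body rate ω' = (0.4050, -0.9170, 1.5848)
q⊗(0,ω) = (0.8679423, 1.5658691, -0.2653033, 0.2536573)
q' = normalize(q + ½dt·q⊗(0,ω)) = (0.3511, -0.0034, 0.9344, 0.0602)

ω' = (0.4050, -0.9170, 1.5848)
q' = (0.3511, -0.0034, 0.9344, 0.0602)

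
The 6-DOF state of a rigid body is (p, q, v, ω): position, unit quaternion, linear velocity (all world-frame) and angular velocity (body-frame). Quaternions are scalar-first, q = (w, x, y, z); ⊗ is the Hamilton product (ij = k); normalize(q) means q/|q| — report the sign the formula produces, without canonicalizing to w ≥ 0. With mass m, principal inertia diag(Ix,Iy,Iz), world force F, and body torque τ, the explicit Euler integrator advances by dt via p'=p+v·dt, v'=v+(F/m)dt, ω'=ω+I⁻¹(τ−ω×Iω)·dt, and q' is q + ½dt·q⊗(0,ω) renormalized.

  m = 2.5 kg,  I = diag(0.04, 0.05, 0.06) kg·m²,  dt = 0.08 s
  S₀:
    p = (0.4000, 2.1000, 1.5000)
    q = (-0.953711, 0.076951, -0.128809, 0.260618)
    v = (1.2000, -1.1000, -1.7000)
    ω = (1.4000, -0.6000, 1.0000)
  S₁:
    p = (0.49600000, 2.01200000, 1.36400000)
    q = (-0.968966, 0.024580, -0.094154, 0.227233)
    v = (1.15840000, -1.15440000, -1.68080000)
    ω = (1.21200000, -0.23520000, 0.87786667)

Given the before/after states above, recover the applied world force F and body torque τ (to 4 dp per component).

F = (-1.3000, -1.7000, 0.6000)
τ = (-0.1000, 0.2000, -0.1000)

velocity change Δv = (-0.04160000, -0.05440000, 0.01920000)
m·(v₁−v₀)/dt = (-1.3000, -1.7000, 0.6000)
Δω = ω₁−ω₀ = (-0.18800000, 0.36480000, -0.12213333)
τ = I·(Δω/dt) + ω₀×(Iω₀) = (-0.1000, 0.2000, -0.1000)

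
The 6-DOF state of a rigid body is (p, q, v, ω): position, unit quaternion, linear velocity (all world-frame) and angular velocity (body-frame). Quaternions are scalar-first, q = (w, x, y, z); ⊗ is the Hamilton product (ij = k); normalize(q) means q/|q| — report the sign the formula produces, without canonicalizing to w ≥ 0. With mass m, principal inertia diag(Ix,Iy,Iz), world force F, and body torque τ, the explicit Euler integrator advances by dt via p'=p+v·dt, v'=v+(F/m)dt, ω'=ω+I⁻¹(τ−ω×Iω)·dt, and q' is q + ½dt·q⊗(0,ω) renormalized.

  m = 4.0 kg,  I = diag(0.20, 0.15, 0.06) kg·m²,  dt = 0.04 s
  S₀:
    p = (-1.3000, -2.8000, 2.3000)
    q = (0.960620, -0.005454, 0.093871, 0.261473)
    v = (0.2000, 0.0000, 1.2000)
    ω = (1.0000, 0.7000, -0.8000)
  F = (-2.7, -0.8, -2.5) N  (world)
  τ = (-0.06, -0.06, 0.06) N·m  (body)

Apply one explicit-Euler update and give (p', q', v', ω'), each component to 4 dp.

p' = (-1.2920, -2.8000, 2.3480)
q' = (0.9632, 0.0086, 0.1124, 0.2440)
v' = (0.1730, -0.0080, 1.1750)
ω' = (0.9779, 0.7139, -0.7367)

gyro term ω×Iω = (0.0504, -0.1120, -0.0350)
(τ − ω×Iω)/I = (-0.5520, 0.3467, 1.5833)
ω + α·dt = (0.9779, 0.7139, -0.7367)
2q̇ = q⊗(0,ω) = (0.1489227, 0.7024921, 0.9295438, -0.8661848)
updated quaternion q' = (0.9632, 0.0086, 0.1124, 0.2440)
linear accel F/m = (-0.6750, -0.2000, -0.6250)
p + v·dt = (-1.2920, -2.8000, 2.3480)
v + (F/m)dt = (0.1730, -0.0080, 1.1750)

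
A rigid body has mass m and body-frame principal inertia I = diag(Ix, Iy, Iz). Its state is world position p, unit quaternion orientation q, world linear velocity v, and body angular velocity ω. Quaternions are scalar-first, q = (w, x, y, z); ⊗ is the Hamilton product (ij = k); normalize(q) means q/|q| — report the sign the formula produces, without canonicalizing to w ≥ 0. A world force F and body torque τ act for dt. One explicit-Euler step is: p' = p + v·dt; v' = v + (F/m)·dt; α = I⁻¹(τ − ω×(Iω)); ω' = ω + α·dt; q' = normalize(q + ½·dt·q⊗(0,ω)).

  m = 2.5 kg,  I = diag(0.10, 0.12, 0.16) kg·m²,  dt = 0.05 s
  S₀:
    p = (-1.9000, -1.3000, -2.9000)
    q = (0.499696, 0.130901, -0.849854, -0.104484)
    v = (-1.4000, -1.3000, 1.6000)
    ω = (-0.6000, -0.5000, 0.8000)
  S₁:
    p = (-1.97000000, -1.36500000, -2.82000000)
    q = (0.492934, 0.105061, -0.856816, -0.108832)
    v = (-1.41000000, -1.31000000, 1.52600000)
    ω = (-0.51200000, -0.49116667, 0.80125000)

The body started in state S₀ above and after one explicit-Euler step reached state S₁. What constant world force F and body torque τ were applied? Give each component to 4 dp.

ω₁ − ω₀ = (0.08800000, 0.00883333, 0.00125000)
gyro term ω₀×Iω₀ = (-0.0160, 0.0288, 0.0060)
τ = I·(Δω/dt) + ω₀×(Iω₀) = (0.1600, 0.0500, 0.0100)
velocity change Δv = (-0.01000000, -0.01000000, -0.07400000)
F = m·Δv/dt = (-0.5000, -0.5000, -3.7000)

F = (-0.5000, -0.5000, -3.7000)
τ = (0.1600, 0.0500, 0.0100)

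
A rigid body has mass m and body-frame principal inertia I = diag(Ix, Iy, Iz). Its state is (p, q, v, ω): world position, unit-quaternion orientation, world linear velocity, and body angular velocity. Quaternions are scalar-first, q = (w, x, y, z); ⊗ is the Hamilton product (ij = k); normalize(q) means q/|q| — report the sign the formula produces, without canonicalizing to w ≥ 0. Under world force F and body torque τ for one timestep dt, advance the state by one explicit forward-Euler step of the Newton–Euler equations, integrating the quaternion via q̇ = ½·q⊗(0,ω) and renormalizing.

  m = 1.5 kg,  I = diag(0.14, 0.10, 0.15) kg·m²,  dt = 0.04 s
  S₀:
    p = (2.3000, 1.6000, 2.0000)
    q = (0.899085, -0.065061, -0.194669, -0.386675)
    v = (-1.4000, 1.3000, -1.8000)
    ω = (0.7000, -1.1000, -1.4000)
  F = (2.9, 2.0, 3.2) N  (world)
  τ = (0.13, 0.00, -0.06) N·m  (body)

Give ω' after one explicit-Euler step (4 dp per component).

precession coupling ω×(Iω) = (0.0770, 0.0098, 0.0308)
angular accel α = (0.3786, -0.0980, -0.6053)
ω + α·dt = (0.7151, -1.1039, -1.4242)

ω' = (0.7151, -1.1039, -1.4242)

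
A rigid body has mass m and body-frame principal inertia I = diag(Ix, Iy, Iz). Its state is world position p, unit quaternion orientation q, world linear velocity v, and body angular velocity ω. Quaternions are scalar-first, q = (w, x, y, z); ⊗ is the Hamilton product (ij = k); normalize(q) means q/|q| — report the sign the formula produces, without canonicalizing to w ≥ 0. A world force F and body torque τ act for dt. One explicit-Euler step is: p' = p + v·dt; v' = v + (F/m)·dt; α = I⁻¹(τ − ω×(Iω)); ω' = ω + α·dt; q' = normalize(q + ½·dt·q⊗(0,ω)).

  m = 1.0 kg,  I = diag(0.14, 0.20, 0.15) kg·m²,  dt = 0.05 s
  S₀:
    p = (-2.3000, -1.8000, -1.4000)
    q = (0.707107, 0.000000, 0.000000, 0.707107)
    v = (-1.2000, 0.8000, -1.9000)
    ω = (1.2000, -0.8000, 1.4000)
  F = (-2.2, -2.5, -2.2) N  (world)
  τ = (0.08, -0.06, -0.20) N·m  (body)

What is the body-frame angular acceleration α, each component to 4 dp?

α = (0.1714, -0.2160, -0.9493)

precession coupling ω×(Iω) = (0.0560, -0.0168, -0.0576)
(τ − ω×Iω)/I = (0.1714, -0.2160, -0.9493)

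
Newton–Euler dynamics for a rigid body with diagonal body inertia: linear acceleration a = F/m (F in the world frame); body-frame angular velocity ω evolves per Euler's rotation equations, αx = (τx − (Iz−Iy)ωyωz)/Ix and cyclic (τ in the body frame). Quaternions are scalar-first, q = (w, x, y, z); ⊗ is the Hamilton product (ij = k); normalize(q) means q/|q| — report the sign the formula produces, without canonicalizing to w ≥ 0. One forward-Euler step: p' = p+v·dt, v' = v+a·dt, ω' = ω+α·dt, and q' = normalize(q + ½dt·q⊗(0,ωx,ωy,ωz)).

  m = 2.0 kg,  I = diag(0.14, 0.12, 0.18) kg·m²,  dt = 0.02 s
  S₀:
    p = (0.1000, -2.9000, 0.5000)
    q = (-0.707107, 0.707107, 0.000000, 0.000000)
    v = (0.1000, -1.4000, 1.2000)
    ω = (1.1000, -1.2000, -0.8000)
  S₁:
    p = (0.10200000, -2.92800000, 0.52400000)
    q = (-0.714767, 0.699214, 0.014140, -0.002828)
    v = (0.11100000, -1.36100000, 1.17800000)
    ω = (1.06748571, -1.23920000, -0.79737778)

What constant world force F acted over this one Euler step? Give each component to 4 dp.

F = (1.1000, 3.9000, -2.2000)

velocity change Δv = (0.01100000, 0.03900000, -0.02200000)
applied force F = (1.1000, 3.9000, -2.2000)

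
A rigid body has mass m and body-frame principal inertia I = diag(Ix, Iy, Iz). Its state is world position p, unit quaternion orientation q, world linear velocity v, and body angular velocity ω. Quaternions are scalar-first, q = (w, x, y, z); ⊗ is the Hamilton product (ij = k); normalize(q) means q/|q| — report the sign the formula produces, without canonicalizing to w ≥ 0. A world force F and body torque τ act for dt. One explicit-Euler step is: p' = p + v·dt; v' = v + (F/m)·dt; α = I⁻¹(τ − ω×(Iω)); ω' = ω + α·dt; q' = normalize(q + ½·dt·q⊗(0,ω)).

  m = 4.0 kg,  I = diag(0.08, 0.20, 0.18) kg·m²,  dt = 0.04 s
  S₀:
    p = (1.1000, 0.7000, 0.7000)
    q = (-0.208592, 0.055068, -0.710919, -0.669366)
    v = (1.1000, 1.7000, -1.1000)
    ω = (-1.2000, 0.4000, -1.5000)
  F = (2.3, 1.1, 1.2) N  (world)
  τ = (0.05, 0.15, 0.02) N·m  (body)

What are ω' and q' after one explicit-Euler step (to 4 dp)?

precession coupling ω×(Iω) = (0.0120, -0.1800, -0.0576)
(τ − ω×Iω)/I = (0.4750, 1.6500, 0.4311)
new body rate ω' = (-1.1810, 0.4660, -1.4828)
2q̇ = q⊗(0,ω) = (-0.6535998, 1.5844353, 0.8024044, -0.5181876)
updated quaternion q' = (-0.2215, 0.0867, -0.6943, -0.6792)

ω' = (-1.1810, 0.4660, -1.4828)
q' = (-0.2215, 0.0867, -0.6943, -0.6792)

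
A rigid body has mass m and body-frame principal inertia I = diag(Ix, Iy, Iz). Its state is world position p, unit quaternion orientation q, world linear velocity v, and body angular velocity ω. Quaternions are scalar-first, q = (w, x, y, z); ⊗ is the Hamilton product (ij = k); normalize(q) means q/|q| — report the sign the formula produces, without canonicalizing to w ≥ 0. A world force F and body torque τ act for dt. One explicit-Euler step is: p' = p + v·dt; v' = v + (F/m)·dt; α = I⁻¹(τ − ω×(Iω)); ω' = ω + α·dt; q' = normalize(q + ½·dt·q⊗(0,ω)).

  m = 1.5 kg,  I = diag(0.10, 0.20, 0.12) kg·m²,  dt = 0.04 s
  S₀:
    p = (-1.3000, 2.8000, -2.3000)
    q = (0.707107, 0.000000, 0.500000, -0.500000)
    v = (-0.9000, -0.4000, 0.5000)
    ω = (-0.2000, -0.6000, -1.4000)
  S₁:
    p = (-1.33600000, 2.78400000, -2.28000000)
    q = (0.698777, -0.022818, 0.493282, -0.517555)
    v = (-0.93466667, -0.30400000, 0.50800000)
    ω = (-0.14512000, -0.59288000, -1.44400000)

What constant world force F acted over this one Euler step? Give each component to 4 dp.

F = (-1.3000, 3.6000, 0.3000)

Δv = v₁−v₀ = (-0.03466667, 0.09600000, 0.00800000)
F = m·Δv/dt = (-1.3000, 3.6000, 0.3000)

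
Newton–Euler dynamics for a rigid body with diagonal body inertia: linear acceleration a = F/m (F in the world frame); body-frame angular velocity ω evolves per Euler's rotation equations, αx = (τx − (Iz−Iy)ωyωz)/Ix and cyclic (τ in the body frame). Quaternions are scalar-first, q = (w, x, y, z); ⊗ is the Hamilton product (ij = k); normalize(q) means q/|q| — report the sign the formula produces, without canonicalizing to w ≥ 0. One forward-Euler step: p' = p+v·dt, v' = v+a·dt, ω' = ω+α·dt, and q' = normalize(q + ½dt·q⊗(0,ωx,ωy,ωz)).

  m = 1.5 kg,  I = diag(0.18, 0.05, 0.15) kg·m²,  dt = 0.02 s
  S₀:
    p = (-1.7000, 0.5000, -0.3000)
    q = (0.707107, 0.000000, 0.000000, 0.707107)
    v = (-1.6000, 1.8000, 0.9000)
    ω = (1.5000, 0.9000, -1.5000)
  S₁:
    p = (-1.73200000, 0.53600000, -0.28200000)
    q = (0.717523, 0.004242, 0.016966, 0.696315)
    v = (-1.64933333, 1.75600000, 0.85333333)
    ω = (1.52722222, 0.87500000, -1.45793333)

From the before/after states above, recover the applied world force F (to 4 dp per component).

F = (-3.7000, -3.3000, -3.5000)

v₁ − v₀ = (-0.04933333, -0.04400000, -0.04666667)
F = m·Δv/dt = (-3.7000, -3.3000, -3.5000)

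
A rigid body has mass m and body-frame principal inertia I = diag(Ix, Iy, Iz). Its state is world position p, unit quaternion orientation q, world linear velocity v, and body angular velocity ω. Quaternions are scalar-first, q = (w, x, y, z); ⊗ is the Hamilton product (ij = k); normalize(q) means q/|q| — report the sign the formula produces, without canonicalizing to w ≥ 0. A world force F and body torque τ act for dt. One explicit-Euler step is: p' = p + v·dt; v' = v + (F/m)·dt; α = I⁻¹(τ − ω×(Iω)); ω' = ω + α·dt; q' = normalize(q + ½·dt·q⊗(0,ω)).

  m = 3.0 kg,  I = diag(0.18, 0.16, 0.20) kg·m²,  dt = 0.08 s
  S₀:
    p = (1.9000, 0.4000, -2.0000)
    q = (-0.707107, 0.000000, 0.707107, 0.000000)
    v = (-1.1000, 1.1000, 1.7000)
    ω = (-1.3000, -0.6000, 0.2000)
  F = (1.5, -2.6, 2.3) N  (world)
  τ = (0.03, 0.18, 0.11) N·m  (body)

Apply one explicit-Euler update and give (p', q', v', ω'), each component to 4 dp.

p' = (1.8120, 0.4880, -1.8640)
q' = (-0.6890, 0.0424, 0.7229, 0.0311)
v' = (-1.0600, 1.0307, 1.7613)
ω' = (-1.2845, -0.5126, 0.2502)

precession coupling ω×(Iω) = (-0.0048, 0.0052, -0.0156)
(τ − ω×Iω)/I = (0.1933, 1.0925, 0.6280)
ω + α·dt = (-1.2845, -0.5126, 0.2502)
q⊗(0,ω) = (0.4242642, 1.0606605, 0.4242642, 0.7778177)
q + ½dt·q⊗(0,ω), renormalized = (-0.6890, 0.0424, 0.7229, 0.0311)
linear accel F/m = (0.5000, -0.8667, 0.7667)
p + v·dt = (1.8120, 0.4880, -1.8640)
v + (F/m)dt = (-1.0600, 1.0307, 1.7613)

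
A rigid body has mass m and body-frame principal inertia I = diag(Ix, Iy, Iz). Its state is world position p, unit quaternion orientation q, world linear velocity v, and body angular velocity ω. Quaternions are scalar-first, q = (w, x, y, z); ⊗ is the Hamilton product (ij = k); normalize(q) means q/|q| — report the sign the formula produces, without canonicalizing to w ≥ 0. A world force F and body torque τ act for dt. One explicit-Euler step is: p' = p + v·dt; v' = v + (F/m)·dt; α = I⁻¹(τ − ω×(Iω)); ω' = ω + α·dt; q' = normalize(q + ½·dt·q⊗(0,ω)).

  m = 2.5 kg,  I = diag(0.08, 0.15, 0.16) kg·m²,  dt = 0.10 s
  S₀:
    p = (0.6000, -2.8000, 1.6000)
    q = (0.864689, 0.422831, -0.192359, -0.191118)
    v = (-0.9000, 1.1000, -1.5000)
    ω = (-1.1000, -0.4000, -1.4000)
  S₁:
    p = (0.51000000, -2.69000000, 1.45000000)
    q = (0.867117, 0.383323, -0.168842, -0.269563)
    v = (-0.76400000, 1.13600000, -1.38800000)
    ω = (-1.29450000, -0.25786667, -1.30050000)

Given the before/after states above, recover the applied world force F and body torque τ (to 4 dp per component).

v₁ − v₀ = (0.13600000, 0.03600000, 0.11200000)
applied force F = (3.4000, 0.9000, 2.8000)
ω₁ − ω₀ = (-0.19450000, 0.14213333, 0.09950000)
precession coupling = (0.0056, -0.1232, 0.0308)
τ = I·(Δω/dt) + ω₀×(Iω₀) = (-0.1500, 0.0900, 0.1900)

F = (3.4000, 0.9000, 2.8000)
τ = (-0.1500, 0.0900, 0.1900)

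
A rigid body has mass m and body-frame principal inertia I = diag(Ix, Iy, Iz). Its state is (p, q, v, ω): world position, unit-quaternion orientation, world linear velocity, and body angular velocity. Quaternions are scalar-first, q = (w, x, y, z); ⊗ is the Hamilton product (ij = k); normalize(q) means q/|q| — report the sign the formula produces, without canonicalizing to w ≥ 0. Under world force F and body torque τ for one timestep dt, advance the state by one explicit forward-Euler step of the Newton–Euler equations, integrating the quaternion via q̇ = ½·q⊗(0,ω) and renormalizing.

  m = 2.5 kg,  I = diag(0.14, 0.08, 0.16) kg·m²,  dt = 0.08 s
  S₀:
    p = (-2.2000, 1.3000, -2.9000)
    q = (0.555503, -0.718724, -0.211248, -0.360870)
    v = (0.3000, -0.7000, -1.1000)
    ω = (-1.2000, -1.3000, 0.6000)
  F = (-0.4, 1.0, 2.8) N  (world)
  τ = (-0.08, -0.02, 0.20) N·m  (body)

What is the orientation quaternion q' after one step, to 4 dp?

q' = (0.5172, -0.7671, -0.2050, -0.3194)

q⊗(0,ω) = (-0.9205692, -1.2624834, 0.1421245, 1.0141454)
q' = normalize(q + ½dt·q⊗(0,ω)) = (0.5172, -0.7671, -0.2050, -0.3194)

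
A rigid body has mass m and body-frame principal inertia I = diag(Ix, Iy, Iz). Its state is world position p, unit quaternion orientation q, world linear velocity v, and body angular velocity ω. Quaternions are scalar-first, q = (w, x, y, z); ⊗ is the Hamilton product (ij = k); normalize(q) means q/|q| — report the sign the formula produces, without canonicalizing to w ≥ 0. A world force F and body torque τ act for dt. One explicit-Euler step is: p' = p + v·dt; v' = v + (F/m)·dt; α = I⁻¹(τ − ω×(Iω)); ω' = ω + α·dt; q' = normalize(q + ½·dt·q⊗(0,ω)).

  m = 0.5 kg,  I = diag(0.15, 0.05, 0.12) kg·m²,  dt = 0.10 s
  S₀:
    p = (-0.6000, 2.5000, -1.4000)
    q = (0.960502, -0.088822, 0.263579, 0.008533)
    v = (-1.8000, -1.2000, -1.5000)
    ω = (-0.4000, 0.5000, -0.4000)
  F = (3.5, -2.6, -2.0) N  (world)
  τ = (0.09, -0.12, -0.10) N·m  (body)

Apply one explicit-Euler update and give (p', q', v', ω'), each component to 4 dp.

p' = (-0.7800, 2.3800, -1.5500)
q' = (0.9516, -0.1134, 0.2854, -0.0076)
v' = (-1.1000, -1.7200, -1.9000)
ω' = (-0.3307, 0.2504, -0.5000)

p + v·dt = (-0.7800, 2.3800, -1.5500)
v' = v + a·dt = (-1.1000, -1.7200, -1.9000)
gyro term ω×Iω = (-0.0140, 0.0048, 0.0200)
angular accel α = (0.6933, -2.4960, -1.0000)
ω' = ω + α·dt = (-0.3307, 0.2504, -0.5000)
2q̇ = q⊗(0,ω) = (-0.1639051, -0.4938989, 0.4413090, -0.3231802)
updated quaternion q' = (0.9516, -0.1134, 0.2854, -0.0076)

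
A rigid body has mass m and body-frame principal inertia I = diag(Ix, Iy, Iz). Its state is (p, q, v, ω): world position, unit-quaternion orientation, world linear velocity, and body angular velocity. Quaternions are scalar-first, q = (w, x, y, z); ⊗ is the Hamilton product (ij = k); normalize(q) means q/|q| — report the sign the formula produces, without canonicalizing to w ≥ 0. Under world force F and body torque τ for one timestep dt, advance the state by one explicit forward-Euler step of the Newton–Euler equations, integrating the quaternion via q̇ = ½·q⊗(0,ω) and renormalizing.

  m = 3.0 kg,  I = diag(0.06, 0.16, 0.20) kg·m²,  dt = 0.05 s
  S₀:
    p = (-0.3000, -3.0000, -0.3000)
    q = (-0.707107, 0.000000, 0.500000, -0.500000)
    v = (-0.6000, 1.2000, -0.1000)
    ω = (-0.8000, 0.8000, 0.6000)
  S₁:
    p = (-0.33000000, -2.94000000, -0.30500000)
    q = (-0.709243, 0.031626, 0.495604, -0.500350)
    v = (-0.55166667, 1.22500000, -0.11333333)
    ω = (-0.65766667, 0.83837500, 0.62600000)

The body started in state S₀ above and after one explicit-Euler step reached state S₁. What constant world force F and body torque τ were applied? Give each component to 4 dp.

Δv = v₁−v₀ = (0.04833333, 0.02500000, -0.01333333)
F = m·Δv/dt = (2.9000, 1.5000, -0.8000)
ω₁ − ω₀ = (0.14233333, 0.03837500, 0.02600000)
precession coupling = (0.0192, 0.0672, -0.0640)
I·α + gyro = (0.1900, 0.1900, 0.0400)

F = (2.9000, 1.5000, -0.8000)
τ = (0.1900, 0.1900, 0.0400)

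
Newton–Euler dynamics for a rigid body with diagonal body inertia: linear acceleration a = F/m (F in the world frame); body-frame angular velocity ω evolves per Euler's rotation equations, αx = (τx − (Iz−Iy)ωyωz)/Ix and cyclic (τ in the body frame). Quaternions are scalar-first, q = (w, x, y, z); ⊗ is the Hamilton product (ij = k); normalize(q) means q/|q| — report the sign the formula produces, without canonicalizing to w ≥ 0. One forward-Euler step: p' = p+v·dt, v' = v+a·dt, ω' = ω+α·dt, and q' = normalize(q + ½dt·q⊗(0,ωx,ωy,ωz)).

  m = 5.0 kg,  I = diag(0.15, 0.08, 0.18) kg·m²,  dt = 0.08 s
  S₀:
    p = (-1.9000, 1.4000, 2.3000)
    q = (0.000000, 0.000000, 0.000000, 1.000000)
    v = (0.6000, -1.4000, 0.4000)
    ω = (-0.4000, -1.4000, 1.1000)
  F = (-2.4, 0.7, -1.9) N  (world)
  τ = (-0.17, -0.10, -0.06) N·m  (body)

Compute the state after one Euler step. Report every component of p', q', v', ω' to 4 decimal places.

p' = (-1.8520, 1.2880, 2.3320)
q' = (-0.0439, 0.0559, -0.0160, 0.9973)
v' = (0.5616, -1.3888, 0.3696)
ω' = (-0.4085, -1.5132, 1.0908)

new position p' = (-1.8520, 1.2880, 2.3320)
v + (F/m)dt = (0.5616, -1.3888, 0.3696)
ω×(Iω) gyroscopic = (-0.1540, 0.0132, -0.0392)
α = I⁻¹(τ − ω×Iω) = (-0.1067, -1.4150, -0.1156)
ω' = ω + α·dt = (-0.4085, -1.5132, 1.0908)
2q̇ = q⊗(0,ω) = (-1.1000000, 1.4000000, -0.4000000, 0.0000000)
q' = normalize(q + ½dt·q⊗(0,ω)) = (-0.0439, 0.0559, -0.0160, 0.9973)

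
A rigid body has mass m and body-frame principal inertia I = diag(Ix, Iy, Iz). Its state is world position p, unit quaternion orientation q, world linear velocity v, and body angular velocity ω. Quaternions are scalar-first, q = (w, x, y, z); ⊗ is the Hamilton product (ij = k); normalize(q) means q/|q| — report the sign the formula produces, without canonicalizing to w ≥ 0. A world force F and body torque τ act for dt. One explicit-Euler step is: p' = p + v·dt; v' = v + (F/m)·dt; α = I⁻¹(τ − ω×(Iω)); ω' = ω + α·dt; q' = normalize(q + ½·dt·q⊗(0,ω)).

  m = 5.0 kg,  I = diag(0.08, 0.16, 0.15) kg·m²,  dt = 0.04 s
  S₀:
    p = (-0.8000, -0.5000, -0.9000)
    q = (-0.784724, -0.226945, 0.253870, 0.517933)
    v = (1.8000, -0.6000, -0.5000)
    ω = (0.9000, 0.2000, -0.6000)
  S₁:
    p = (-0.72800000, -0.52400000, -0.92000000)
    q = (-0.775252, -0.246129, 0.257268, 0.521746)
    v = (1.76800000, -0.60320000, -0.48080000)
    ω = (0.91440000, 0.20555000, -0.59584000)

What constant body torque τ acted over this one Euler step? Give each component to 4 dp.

τ = (0.0300, 0.0600, 0.0300)

rate change Δω = (0.01440000, 0.00555000, 0.00416000)
ω₀×(Iω₀) = (0.0012, 0.0378, 0.0144)
applied torque τ = (0.0300, 0.0600, 0.0300)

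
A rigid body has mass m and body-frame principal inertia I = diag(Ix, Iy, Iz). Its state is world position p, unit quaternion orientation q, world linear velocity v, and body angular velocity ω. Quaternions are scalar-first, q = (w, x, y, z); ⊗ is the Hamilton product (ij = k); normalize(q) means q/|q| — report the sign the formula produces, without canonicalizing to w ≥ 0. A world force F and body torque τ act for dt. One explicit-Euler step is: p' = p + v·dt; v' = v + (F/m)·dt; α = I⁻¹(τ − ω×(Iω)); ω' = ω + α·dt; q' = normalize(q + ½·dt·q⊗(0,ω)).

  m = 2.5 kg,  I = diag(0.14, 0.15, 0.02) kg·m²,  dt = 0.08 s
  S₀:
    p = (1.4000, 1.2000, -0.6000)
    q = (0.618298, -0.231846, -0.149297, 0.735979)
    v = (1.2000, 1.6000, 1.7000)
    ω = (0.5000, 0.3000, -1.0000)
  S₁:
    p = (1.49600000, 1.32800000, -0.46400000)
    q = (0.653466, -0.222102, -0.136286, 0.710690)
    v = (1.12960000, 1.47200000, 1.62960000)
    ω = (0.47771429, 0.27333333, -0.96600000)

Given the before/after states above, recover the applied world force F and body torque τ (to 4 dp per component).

F = (-2.2000, -4.0000, -2.2000)
τ = (0.0000, -0.1100, 0.0100)

Δv = v₁−v₀ = (-0.07040000, -0.12800000, -0.07040000)
F = m·Δv/dt = (-2.2000, -4.0000, -2.2000)
Δω = ω₁−ω₀ = (-0.02228571, -0.02666667, 0.03400000)
I·α + gyro = (0.0000, -0.1100, 0.0100)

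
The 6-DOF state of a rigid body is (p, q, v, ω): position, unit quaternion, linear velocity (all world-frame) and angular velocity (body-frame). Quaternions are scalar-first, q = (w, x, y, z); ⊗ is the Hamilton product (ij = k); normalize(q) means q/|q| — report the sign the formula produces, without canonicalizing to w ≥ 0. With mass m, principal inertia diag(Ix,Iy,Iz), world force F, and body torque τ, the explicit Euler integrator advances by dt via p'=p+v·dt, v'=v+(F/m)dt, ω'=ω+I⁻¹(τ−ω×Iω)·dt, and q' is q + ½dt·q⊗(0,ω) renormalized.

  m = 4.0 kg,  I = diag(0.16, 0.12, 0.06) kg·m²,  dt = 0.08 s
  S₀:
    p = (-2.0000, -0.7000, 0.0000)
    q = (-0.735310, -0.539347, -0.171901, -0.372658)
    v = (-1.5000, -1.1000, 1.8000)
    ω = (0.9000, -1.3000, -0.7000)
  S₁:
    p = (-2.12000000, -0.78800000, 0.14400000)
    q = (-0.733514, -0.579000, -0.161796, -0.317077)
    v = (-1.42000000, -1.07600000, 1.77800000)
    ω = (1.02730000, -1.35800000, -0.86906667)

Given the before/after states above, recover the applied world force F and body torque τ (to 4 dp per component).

F = (4.0000, 1.2000, -1.1000)
τ = (0.2000, -0.1500, -0.0800)

Δω = ω₁−ω₀ = (0.12730000, -0.05800000, -0.16906667)
precession coupling = (-0.0546, -0.0630, 0.0468)
applied torque τ = (0.2000, -0.1500, -0.0800)
v₁ − v₀ = (0.08000000, 0.02400000, -0.02200000)
applied force F = (4.0000, 1.2000, -1.1000)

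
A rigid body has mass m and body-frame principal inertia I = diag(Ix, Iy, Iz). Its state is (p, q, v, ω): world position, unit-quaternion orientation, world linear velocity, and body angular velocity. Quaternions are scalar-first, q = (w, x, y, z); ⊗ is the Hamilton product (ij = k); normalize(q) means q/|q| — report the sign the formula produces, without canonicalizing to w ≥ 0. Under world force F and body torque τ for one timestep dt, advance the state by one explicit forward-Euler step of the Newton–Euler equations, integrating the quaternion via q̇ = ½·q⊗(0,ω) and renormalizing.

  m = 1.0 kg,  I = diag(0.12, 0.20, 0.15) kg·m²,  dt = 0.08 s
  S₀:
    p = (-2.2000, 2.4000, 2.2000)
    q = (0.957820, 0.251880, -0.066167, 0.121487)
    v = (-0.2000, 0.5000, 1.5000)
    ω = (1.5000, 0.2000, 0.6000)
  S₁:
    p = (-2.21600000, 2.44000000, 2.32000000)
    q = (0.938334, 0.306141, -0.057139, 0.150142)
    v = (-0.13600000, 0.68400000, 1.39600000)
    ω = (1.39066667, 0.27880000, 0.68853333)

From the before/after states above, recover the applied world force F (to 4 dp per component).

F = (0.8000, 2.3000, -1.3000)

velocity change Δv = (0.06400000, 0.18400000, -0.10400000)
F = m·Δv/dt = (0.8000, 2.3000, -1.3000)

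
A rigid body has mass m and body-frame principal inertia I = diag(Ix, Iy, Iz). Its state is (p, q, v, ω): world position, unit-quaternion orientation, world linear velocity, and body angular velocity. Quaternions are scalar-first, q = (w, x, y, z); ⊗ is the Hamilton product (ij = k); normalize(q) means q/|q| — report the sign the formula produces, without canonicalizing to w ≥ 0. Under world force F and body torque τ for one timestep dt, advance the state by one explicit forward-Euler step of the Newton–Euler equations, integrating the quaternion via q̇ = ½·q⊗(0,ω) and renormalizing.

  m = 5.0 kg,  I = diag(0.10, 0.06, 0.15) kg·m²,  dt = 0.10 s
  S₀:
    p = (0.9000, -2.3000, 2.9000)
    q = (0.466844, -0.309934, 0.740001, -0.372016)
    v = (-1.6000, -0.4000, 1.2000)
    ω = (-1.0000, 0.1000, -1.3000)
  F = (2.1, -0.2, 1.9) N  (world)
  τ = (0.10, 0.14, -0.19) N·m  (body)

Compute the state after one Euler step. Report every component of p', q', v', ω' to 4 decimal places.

gyro term ω×Iω = (-0.0117, -0.0650, 0.0040)
(τ − ω×Iω)/I = (1.1170, 3.4167, -1.2933)
new body rate ω' = (-0.8883, 0.4417, -1.4293)
Hamilton product q⊗(0,ω) = (-0.8675549, -1.3916437, 0.0157862, 0.1021104)
updated quaternion q' = (0.4220, -0.3782, 0.7383, -0.3657)
linear accel F/m = (0.4200, -0.0400, 0.3800)
p' = p + v·dt = (0.7400, -2.3400, 3.0200)
v + (F/m)dt = (-1.5580, -0.4040, 1.2380)

p' = (0.7400, -2.3400, 3.0200)
q' = (0.4220, -0.3782, 0.7383, -0.3657)
v' = (-1.5580, -0.4040, 1.2380)
ω' = (-0.8883, 0.4417, -1.4293)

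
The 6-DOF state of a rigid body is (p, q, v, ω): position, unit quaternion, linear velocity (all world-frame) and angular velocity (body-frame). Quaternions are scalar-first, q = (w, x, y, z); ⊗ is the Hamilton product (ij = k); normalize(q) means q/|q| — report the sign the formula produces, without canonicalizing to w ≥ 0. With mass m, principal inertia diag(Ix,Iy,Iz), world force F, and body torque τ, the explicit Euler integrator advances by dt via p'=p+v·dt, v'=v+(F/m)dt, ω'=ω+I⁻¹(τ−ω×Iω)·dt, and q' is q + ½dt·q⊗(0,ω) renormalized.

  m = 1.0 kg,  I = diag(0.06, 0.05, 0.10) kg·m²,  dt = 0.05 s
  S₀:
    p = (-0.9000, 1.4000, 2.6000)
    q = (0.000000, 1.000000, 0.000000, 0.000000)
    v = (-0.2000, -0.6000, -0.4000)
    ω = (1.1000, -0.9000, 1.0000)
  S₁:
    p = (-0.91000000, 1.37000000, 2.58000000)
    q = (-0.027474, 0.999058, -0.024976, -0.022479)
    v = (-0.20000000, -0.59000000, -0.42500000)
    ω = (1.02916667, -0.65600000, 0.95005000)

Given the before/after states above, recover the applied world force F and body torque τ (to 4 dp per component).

F = (0.0000, 0.2000, -0.5000)
τ = (-0.1300, 0.2000, -0.0900)

Δω = ω₁−ω₀ = (-0.07083333, 0.24400000, -0.04995000)
ω₀×(Iω₀) = (-0.0450, -0.0440, 0.0099)
I·α + gyro = (-0.1300, 0.2000, -0.0900)
Δv = v₁−v₀ = (0.00000000, 0.01000000, -0.02500000)
m·(v₁−v₀)/dt = (0.0000, 0.2000, -0.5000)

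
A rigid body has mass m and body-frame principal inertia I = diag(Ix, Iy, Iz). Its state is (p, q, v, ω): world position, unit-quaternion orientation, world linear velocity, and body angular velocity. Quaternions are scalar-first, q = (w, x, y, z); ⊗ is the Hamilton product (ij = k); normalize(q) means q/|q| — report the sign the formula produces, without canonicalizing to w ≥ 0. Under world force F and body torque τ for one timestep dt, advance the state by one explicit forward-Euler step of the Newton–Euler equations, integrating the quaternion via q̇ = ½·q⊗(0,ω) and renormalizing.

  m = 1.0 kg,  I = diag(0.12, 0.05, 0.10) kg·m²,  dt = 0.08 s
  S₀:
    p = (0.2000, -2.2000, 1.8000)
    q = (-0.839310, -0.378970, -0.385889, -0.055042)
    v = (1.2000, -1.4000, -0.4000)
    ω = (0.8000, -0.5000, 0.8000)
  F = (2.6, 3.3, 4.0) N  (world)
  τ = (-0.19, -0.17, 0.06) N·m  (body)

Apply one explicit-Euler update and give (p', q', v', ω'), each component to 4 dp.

p' = (0.2960, -2.3120, 1.7680)
q' = (-0.8321, -0.4188, -0.3583, -0.0619)
v' = (1.4080, -1.1360, -0.0800)
ω' = (0.6867, -0.7925, 0.8256)

a = (2.6000, 3.3000, 4.0000)
p + v·dt = (0.2960, -2.3120, 1.7680)
v' = v + a·dt = (1.4080, -1.1360, -0.0800)
precession coupling ω×(Iω) = (-0.0200, 0.0128, 0.0280)
α = I⁻¹(τ − ω×Iω) = (-1.4167, -3.6560, 0.3200)
new body rate ω' = (0.6867, -0.7925, 0.8256)
2q̇ = q⊗(0,ω) = (0.1542651, -1.0076802, 0.6787974, -0.1732518)
updated quaternion q' = (-0.8321, -0.4188, -0.3583, -0.0619)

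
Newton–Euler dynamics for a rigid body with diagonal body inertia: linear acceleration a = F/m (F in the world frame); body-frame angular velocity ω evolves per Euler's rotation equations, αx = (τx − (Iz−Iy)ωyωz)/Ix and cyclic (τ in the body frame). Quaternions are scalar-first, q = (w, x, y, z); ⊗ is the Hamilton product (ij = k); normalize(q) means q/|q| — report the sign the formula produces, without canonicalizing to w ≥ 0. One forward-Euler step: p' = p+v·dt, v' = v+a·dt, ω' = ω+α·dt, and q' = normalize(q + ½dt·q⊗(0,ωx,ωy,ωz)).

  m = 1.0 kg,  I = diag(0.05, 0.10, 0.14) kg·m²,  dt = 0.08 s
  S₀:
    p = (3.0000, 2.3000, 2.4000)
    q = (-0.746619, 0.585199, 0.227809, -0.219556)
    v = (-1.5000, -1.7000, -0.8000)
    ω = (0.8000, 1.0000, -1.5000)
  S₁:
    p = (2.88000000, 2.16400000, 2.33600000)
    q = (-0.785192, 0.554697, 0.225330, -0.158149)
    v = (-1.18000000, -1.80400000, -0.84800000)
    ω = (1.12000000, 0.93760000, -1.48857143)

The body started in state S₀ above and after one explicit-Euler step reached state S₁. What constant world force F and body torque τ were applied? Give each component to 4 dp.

Δω = ω₁−ω₀ = (0.32000000, -0.06240000, 0.01142857)
ω₀×(Iω₀) = (-0.0600, 0.1080, 0.0400)
applied torque τ = (0.1400, 0.0300, 0.0600)
v₁ − v₀ = (0.32000000, -0.10400000, -0.04800000)
applied force F = (4.0000, -1.3000, -0.6000)

F = (4.0000, -1.3000, -0.6000)
τ = (0.1400, 0.0300, 0.0600)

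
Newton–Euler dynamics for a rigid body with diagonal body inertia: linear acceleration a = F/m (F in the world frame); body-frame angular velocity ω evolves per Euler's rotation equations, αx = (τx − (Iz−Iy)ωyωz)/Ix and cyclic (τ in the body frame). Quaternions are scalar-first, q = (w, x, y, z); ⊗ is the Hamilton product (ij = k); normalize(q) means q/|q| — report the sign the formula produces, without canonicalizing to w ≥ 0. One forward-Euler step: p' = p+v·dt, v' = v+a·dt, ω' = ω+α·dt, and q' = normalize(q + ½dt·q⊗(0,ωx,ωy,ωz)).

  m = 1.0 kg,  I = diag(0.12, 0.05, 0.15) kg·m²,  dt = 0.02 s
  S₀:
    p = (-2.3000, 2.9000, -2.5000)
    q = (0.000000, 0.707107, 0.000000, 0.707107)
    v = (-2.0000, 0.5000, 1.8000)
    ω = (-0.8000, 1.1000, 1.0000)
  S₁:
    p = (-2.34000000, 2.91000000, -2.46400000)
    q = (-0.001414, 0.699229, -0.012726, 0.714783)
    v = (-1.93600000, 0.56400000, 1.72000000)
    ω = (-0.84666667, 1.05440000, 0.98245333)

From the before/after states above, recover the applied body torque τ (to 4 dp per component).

Δω = ω₁−ω₀ = (-0.04666667, -0.04560000, -0.01754667)
ω₀×(Iω₀) = (0.1100, 0.0240, 0.0616)
applied torque τ = (-0.1700, -0.0900, -0.0700)

τ = (-0.1700, -0.0900, -0.0700)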